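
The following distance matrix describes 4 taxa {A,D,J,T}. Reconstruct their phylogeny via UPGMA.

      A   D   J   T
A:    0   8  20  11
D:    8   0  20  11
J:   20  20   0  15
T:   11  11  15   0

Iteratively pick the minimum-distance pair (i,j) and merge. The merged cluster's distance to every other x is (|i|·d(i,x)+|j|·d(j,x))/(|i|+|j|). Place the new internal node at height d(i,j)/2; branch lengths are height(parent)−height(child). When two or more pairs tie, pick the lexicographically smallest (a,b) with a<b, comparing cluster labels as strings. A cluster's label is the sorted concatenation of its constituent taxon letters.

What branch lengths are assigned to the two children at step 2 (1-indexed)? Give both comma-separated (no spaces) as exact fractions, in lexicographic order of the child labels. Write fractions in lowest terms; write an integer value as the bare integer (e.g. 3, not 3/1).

iteration 1: select A,D (d=8); attach at lengths (4, 4); label the merged cluster AD
  updated: d(AD,J)=20, d(AD,T)=11
iteration 2: select AD,T (d=11); attach at lengths (3/2, 11/2); label the merged cluster ADT
  updated: d(ADT,J)=55/3
iteration 3: select ADT,J (d=55/3); attach at lengths (11/3, 55/6); label the merged cluster ADJT
final tree: (((A:4,D:4):3/2,T:11/2):11/3,J:55/6)
total length: 167/6

3/2,11/2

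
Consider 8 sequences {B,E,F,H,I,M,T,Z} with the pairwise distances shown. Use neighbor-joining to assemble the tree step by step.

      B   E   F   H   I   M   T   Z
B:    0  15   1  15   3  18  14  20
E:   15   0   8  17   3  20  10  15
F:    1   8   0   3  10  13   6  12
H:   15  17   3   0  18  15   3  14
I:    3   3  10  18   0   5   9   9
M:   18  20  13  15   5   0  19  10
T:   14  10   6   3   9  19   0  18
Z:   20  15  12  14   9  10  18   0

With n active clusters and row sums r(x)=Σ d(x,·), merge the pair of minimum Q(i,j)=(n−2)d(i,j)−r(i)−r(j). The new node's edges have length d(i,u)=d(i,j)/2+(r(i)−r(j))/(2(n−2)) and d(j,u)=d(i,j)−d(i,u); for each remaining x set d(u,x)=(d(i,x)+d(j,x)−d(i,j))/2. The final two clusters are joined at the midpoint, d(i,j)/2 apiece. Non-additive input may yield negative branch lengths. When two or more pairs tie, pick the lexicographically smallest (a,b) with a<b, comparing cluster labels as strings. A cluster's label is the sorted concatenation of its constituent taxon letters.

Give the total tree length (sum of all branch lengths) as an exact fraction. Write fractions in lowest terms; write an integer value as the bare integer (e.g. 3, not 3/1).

529/16

iteration 1: select H,T (d=3, Q=-146); attach at lengths (2, 1); label the merged cluster HT
  updated: d(B,HT)=13, d(E,HT)=12, d(F,HT)=3, d(HT,I)=12, d(HT,M)=31/2, d(HT,Z)=29/2
iteration 2: select B,F (d=1, Q=-112); attach at lengths (14/5, -9/5); label the merged cluster BF
  updated: d(BF,E)=11, d(BF,HT)=15/2, d(BF,I)=6, d(BF,M)=15, d(BF,Z)=31/2
iteration 3: select M,Z (d=10, Q=-179/2); attach at lengths (83/16, 77/16); label the merged cluster MZ
  updated: d(BF,MZ)=41/4, d(E,MZ)=25/2, d(HT,MZ)=10, d(I,MZ)=2
iteration 4: select BF,HT (d=15/2, Q=-215/4); attach at lengths (21/8, 39/8); label the merged cluster BFHT
  updated: d(BFHT,E)=31/4, d(BFHT,I)=21/4, d(BFHT,MZ)=51/8
iteration 5: select BFHT,MZ (d=51/8, Q=-55/2); attach at lengths (45/16, 57/16); label the merged cluster BFHMTZ
  updated: d(BFHMTZ,E)=111/16, d(BFHMTZ,I)=7/16
iteration 6: select BFHMTZ,E (d=111/16, Q=-83/8); attach at lengths (35/16, 19/4); label the merged cluster BEFHMTZ
  updated: d(BEFHMTZ,I)=-7/4
iteration 7: select BEFHMTZ,I (d=-7/4); attach at lengths (-7/8, -7/8); label the merged cluster BEFHIMTZ
final tree: (((((B:14/5,F:-9/5):21/8,(H:2,T:1):39/8):45/16,(M:83/16,Z:77/16):57/16):35/16,E:19/4):-7/8,I:-7/8)
total length: 529/16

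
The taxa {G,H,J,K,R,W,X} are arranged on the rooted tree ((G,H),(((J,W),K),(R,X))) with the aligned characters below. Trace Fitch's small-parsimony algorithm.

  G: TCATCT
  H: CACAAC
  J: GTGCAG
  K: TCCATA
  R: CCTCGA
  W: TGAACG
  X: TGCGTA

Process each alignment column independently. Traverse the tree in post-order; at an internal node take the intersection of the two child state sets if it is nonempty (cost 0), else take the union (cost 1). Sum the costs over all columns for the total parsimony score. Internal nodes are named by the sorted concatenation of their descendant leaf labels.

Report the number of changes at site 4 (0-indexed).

5

[col 0] GH: children G:{T}, H:{C} ∪→ {C,T}; cost 1
[col 0] JW: children J:{G}, W:{T} ∪→ {G,T}; cost 1
[col 0] JKW: children JW:{G,T}, K:{T} ∩→ {T}; cost 0
[col 0] RX: children R:{C}, X:{T} ∪→ {C,T}; cost 1
[col 0] JKRWX: children JKW:{T}, RX:{C,T} ∩→ {T}; cost 0
[col 0] GHJKRWX: children GH:{C,T}, JKRWX:{T} ∩→ {T}; cost 0
[col 1] GH: children G:{C}, H:{A} ∪→ {A,C}; cost 1
[col 1] JW: children J:{T}, W:{G} ∪→ {G,T}; cost 1
[col 1] JKW: children JW:{G,T}, K:{C} ∪→ {C,G,T}; cost 1
[col 1] RX: children R:{C}, X:{G} ∪→ {C,G}; cost 1
[col 1] JKRWX: children JKW:{C,G,T}, RX:{C,G} ∩→ {C,G}; cost 0
[col 1] GHJKRWX: children GH:{A,C}, JKRWX:{C,G} ∩→ {C}; cost 0
[col 2] GH: children G:{A}, H:{C} ∪→ {A,C}; cost 1
[col 2] JW: children J:{G}, W:{A} ∪→ {A,G}; cost 1
[col 2] JKW: children JW:{A,G}, K:{C} ∪→ {A,C,G}; cost 1
[col 2] RX: children R:{T}, X:{C} ∪→ {C,T}; cost 1
[col 2] JKRWX: children JKW:{A,C,G}, RX:{C,T} ∩→ {C}; cost 0
[col 2] GHJKRWX: children GH:{A,C}, JKRWX:{C} ∩→ {C}; cost 0
[col 3] GH: children G:{T}, H:{A} ∪→ {A,T}; cost 1
[col 3] JW: children J:{C}, W:{A} ∪→ {A,C}; cost 1
[col 3] JKW: children JW:{A,C}, K:{A} ∩→ {A}; cost 0
[col 3] RX: children R:{C}, X:{G} ∪→ {C,G}; cost 1
[col 3] JKRWX: children JKW:{A}, RX:{C,G} ∪→ {A,C,G}; cost 1
[col 3] GHJKRWX: children GH:{A,T}, JKRWX:{A,C,G} ∩→ {A}; cost 0
[col 4] GH: children G:{C}, H:{A} ∪→ {A,C}; cost 1
[col 4] JW: children J:{A}, W:{C} ∪→ {A,C}; cost 1
[col 4] JKW: children JW:{A,C}, K:{T} ∪→ {A,C,T}; cost 1
[col 4] RX: children R:{G}, X:{T} ∪→ {G,T}; cost 1
[col 4] JKRWX: children JKW:{A,C,T}, RX:{G,T} ∩→ {T}; cost 0
[col 4] GHJKRWX: children GH:{A,C}, JKRWX:{T} ∪→ {A,C,T}; cost 1
[col 5] GH: children G:{T}, H:{C} ∪→ {C,T}; cost 1
[col 5] JW: children J:{G}, W:{G} ∩→ {G}; cost 0
[col 5] JKW: children JW:{G}, K:{A} ∪→ {A,G}; cost 1
[col 5] RX: children R:{A}, X:{A} ∩→ {A}; cost 0
[col 5] JKRWX: children JKW:{A,G}, RX:{A} ∩→ {A}; cost 0
[col 5] GHJKRWX: children GH:{C,T}, JKRWX:{A} ∪→ {A,C,T}; cost 1
per-site changes: [3, 4, 4, 4, 5, 3]; total = 23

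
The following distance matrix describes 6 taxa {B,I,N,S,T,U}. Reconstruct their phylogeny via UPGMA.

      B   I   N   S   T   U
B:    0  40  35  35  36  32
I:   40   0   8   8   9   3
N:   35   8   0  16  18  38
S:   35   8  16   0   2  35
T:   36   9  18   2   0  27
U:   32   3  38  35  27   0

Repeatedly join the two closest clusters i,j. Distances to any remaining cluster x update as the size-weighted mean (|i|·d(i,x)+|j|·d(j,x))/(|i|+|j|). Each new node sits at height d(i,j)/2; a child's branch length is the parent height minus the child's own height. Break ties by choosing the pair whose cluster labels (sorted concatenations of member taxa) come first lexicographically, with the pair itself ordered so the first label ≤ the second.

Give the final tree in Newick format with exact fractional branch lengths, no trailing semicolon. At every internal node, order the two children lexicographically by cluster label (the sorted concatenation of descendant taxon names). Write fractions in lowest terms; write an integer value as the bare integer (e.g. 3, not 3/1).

1. join S+T (d=2) ⇒ ST; edges |S|=1, |T|=1
  updated: d(B,ST)=71/2, d(I,ST)=17/2, d(N,ST)=17, d(ST,U)=31
2. join I+U (d=3) ⇒ IU; edges |I|=3/2, |U|=3/2
  updated: d(B,IU)=36, d(IU,N)=23, d(IU,ST)=79/4
3. join N+ST (d=17) ⇒ NST; edges |N|=17/2, |ST|=15/2
  updated: d(B,NST)=106/3, d(IU,NST)=125/6
4. join IU+NST (d=125/6) ⇒ INSTU; edges |IU|=107/12, |NST|=23/12
  updated: d(B,INSTU)=178/5
5. join B+INSTU (d=178/5) ⇒ BINSTU; edges |B|=89/5, |INSTU|=443/60
final tree: (B:89/5,((I:3/2,U:3/2):107/12,(N:17/2,(S:1,T:1):15/2):23/12):443/60)
total length: 3421/60

(B:89/5,((I:3/2,U:3/2):107/12,(N:17/2,(S:1,T:1):15/2):23/12):443/60)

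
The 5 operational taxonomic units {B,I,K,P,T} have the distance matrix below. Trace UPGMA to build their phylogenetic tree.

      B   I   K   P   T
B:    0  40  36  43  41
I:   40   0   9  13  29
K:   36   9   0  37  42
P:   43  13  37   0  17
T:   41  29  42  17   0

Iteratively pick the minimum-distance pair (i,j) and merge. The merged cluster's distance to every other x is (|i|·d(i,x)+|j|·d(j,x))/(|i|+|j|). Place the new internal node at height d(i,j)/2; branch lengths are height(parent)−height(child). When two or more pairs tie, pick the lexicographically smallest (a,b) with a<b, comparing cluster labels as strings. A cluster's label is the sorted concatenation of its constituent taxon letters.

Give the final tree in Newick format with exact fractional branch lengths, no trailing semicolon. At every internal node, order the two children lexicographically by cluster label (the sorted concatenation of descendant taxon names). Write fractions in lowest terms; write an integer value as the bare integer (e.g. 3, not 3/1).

1. join I+K (d=9) ⇒ IK; edges |I|=9/2, |K|=9/2
  updated: d(B,IK)=38, d(IK,P)=25, d(IK,T)=71/2
2. join P+T (d=17) ⇒ PT; edges |P|=17/2, |T|=17/2
  updated: d(B,PT)=42, d(IK,PT)=121/4
3. join IK+PT (d=121/4) ⇒ IKPT; edges |IK|=85/8, |PT|=53/8
  updated: d(B,IKPT)=40
4. join B+IKPT (d=40) ⇒ BIKPT; edges |B|=20, |IKPT|=39/8
final tree: (B:20,((I:9/2,K:9/2):85/8,(P:17/2,T:17/2):53/8):39/8)
total length: 545/8

(B:20,((I:9/2,K:9/2):85/8,(P:17/2,T:17/2):53/8):39/8)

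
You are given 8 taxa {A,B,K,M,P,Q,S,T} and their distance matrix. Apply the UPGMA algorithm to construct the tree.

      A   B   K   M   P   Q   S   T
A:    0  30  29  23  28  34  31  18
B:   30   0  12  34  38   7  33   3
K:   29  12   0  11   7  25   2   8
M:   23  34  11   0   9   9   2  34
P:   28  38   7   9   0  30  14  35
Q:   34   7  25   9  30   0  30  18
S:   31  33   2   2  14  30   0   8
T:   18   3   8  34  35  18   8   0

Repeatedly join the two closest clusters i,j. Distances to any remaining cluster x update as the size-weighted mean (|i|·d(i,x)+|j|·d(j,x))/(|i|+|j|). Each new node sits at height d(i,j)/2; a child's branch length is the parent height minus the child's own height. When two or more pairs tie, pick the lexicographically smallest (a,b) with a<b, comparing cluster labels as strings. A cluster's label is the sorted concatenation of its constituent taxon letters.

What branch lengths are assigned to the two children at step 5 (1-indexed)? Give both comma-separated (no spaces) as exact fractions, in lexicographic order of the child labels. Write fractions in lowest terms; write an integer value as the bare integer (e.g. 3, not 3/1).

step 1: merge (K,S) at d=2; branch lengths K→1, S→1; new cluster KS
  updated: d(A,KS)=30, d(B,KS)=45/2, d(KS,M)=13/2, d(KS,P)=21/2, d(KS,Q)=55/2, d(KS,T)=8
step 2: merge (B,T) at d=3; branch lengths B→3/2, T→3/2; new cluster BT
  updated: d(A,BT)=24, d(BT,KS)=61/4, d(BT,M)=34, d(BT,P)=73/2, d(BT,Q)=25/2
step 3: merge (KS,M) at d=13/2; branch lengths KS→9/4, M→13/4; new cluster KMS
  updated: d(A,KMS)=83/3, d(BT,KMS)=43/2, d(KMS,P)=10, d(KMS,Q)=64/3
step 4: merge (KMS,P) at d=10; branch lengths KMS→7/4, P→5; new cluster KMPS
  updated: d(A,KMPS)=111/4, d(BT,KMPS)=101/4, d(KMPS,Q)=47/2
step 5: merge (BT,Q) at d=25/2; branch lengths BT→19/4, Q→25/4; new cluster BQT
  updated: d(A,BQT)=82/3, d(BQT,KMPS)=74/3
step 6: merge (BQT,KMPS) at d=74/3; branch lengths BQT→73/12, KMPS→22/3; new cluster BKMPQST
  updated: d(A,BKMPQST)=193/7
step 7: merge (A,BKMPQST) at d=193/7; branch lengths A→193/14, BKMPQST→61/42; new cluster ABKMPQST
final tree: (A:193/14,(((B:3/2,T:3/2):19/4,Q:25/4):73/12,(((K:1,S:1):9/4,M:13/4):7/4,P:5):22/3):61/42)
total length: 1195/21

19/4,25/4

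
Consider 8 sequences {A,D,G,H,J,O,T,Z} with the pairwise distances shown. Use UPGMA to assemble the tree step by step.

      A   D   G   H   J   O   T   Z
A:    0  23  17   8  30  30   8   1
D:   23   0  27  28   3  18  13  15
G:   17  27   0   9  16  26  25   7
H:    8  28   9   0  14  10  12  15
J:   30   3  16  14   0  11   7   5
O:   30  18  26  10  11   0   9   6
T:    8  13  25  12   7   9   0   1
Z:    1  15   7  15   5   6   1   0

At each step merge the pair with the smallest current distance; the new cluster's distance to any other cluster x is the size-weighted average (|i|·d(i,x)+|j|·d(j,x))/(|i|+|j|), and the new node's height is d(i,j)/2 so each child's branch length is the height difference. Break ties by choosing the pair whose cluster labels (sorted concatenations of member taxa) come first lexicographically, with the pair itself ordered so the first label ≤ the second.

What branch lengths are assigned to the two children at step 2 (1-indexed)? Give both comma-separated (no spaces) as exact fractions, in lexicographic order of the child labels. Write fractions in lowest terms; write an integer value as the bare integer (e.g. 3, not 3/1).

3/2,3/2

iteration 1: select A,Z (d=1); attach at lengths (1/2, 1/2); label the merged cluster AZ
  updated: d(AZ,D)=19, d(AZ,G)=12, d(AZ,H)=23/2, d(AZ,J)=35/2, d(AZ,O)=18, d(AZ,T)=9/2
iteration 2: select D,J (d=3); attach at lengths (3/2, 3/2); label the merged cluster DJ
  updated: d(AZ,DJ)=73/4, d(DJ,G)=43/2, d(DJ,H)=21, d(DJ,O)=29/2, d(DJ,T)=10
iteration 3: select AZ,T (d=9/2); attach at lengths (7/4, 9/4); label the merged cluster ATZ
  updated: d(ATZ,DJ)=31/2, d(ATZ,G)=49/3, d(ATZ,H)=35/3, d(ATZ,O)=15
iteration 4: select G,H (d=9); attach at lengths (9/2, 9/2); label the merged cluster GH
  updated: d(ATZ,GH)=14, d(DJ,GH)=85/4, d(GH,O)=18
iteration 5: select ATZ,GH (d=14); attach at lengths (19/4, 5/2); label the merged cluster AGHTZ
  updated: d(AGHTZ,DJ)=89/5, d(AGHTZ,O)=81/5
iteration 6: select DJ,O (d=29/2); attach at lengths (23/4, 29/4); label the merged cluster DJO
  updated: d(AGHTZ,DJO)=259/15
iteration 7: select AGHTZ,DJO (d=259/15); attach at lengths (49/30, 83/60); label the merged cluster ADGHJOTZ
final tree: ((((A:1/2,Z:1/2):7/4,T:9/4):19/4,(G:9/2,H:9/2):5/2):49/30,((D:3/2,J:3/2):23/4,O:29/4):83/60)
total length: 604/15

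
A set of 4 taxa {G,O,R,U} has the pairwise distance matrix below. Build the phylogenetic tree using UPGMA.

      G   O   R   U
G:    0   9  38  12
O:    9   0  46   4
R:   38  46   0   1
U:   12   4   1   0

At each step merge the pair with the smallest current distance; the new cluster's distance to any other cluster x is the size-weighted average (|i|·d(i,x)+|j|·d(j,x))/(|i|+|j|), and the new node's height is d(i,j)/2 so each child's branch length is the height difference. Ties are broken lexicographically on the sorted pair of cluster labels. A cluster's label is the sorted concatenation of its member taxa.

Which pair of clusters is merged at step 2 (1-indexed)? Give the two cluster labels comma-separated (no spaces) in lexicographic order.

G,O

iteration 1: select R,U (d=1); attach at lengths (1/2, 1/2); label the merged cluster RU
  updated: d(G,RU)=25, d(O,RU)=25
iteration 2: select G,O (d=9); attach at lengths (9/2, 9/2); label the merged cluster GO
  updated: d(GO,RU)=25
iteration 3: select GO,RU (d=25); attach at lengths (8, 12); label the merged cluster GORU
final tree: ((G:9/2,O:9/2):8,(R:1/2,U:1/2):12)
total length: 30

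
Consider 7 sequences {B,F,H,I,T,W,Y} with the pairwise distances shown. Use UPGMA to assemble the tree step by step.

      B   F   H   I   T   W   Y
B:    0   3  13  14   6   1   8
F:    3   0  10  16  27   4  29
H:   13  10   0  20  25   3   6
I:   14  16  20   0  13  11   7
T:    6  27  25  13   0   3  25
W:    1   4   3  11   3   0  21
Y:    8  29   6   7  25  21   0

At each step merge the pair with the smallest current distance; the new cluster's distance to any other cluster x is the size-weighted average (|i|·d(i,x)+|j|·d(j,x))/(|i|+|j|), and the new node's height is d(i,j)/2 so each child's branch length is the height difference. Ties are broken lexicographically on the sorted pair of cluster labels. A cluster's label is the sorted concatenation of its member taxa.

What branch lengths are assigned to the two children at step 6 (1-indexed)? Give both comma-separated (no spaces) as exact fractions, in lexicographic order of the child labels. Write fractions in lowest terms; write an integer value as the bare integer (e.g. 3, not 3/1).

iteration 1: select B,W (d=1); attach at lengths (1/2, 1/2); label the merged cluster BW
  updated: d(BW,F)=7/2, d(BW,H)=8, d(BW,I)=25/2, d(BW,T)=9/2, d(BW,Y)=29/2
iteration 2: select BW,F (d=7/2); attach at lengths (5/4, 7/4); label the merged cluster BFW
  updated: d(BFW,H)=26/3, d(BFW,I)=41/3, d(BFW,T)=12, d(BFW,Y)=58/3
iteration 3: select H,Y (d=6); attach at lengths (3, 3); label the merged cluster HY
  updated: d(BFW,HY)=14, d(HY,I)=27/2, d(HY,T)=25
iteration 4: select BFW,T (d=12); attach at lengths (17/4, 6); label the merged cluster BFTW
  updated: d(BFTW,HY)=67/4, d(BFTW,I)=27/2
iteration 5: select BFTW,I (d=27/2); attach at lengths (3/4, 27/4); label the merged cluster BFITW
  updated: d(BFITW,HY)=161/10
iteration 6: select BFITW,HY (d=161/10); attach at lengths (13/10, 101/20); label the merged cluster BFHITWY
final tree: (((((B:1/2,W:1/2):5/4,F:7/4):17/4,T:6):3/4,I:27/4):13/10,(H:3,Y:3):101/20)
total length: 341/10

13/10,101/20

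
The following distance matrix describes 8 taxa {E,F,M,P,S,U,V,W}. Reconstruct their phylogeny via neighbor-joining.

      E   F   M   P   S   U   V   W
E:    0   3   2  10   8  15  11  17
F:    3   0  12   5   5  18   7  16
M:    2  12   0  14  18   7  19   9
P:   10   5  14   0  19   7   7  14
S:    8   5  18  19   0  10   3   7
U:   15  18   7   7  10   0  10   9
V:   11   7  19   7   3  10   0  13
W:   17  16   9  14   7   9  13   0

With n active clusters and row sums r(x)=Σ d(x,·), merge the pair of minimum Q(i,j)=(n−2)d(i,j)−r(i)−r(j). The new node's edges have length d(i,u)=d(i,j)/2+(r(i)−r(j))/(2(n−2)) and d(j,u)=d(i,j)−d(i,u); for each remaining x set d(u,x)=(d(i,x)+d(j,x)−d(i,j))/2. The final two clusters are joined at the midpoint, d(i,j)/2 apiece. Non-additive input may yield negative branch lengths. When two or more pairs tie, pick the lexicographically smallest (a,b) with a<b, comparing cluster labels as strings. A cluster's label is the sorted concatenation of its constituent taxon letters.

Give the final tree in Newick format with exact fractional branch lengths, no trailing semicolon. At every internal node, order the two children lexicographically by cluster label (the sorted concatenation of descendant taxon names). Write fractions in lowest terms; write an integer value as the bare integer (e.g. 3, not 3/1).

(((((E:-1/4,M:9/4):97/24,(F:39/20,P:61/20):53/24):39/16,(S:9/8,V:15/8):47/16):17/16,U:63/16):81/32,W:81/32)

1. join E+M (d=2, Q=-135) ⇒ EM; edges |E|=-1/4, |M|=9/4
  updated: d(EM,F)=13/2, d(EM,P)=11, d(EM,S)=12, d(EM,U)=10, d(EM,V)=14, d(EM,W)=12
2. join F+P (d=5, Q=-191/2) ⇒ FP; edges |F|=39/20, |P|=61/20
  updated: d(EM,FP)=25/4, d(FP,S)=19/2, d(FP,U)=10, d(FP,V)=9/2, d(FP,W)=25/2
3. join S+V (d=3, Q=-74) ⇒ SV; edges |S|=9/8, |V|=15/8
  updated: d(EM,SV)=23/2, d(FP,SV)=11/2, d(SV,U)=17/2, d(SV,W)=17/2
4. join EM+FP (d=25/4, Q=-221/4) ⇒ EFMP; edges |EM|=97/24, |FP|=53/24
  updated: d(EFMP,SV)=43/8, d(EFMP,U)=55/8, d(EFMP,W)=73/8
5. join EFMP+SV (d=43/8, Q=-33) ⇒ EFMPSV; edges |EFMP|=39/16, |SV|=47/16
  updated: d(EFMPSV,U)=5, d(EFMPSV,W)=49/8
6. join EFMPSV+U (d=5, Q=-161/8) ⇒ EFMPSUV; edges |EFMPSV|=17/16, |U|=63/16
  updated: d(EFMPSUV,W)=81/16
7. join EFMPSUV+W (d=81/16) ⇒ EFMPSUVW; edges |EFMPSUV|=81/32, |W|=81/32
final tree: (((((E:-1/4,M:9/4):97/24,(F:39/20,P:61/20):53/24):39/16,(S:9/8,V:15/8):47/16):17/16,U:63/16):81/32,W:81/32)
total length: 507/16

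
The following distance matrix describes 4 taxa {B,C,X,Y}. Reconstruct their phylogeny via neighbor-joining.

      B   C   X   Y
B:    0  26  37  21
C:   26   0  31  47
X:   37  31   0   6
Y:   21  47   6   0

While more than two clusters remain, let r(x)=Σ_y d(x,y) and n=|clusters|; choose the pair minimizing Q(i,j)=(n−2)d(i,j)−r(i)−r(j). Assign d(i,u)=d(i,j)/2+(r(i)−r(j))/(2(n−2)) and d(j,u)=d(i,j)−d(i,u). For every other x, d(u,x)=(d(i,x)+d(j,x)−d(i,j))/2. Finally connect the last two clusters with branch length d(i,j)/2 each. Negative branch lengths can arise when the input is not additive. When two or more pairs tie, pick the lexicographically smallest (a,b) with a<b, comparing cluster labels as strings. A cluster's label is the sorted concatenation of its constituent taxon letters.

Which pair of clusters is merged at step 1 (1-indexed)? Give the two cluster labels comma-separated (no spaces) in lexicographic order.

iteration 1: select B,C (d=26, Q=-136); attach at lengths (8, 18); label the merged cluster BC
  updated: d(BC,X)=21, d(BC,Y)=21
iteration 2: select BC,X (d=21, Q=-48); attach at lengths (18, 3); label the merged cluster BCX
  updated: d(BCX,Y)=3
iteration 3: select BCX,Y (d=3); attach at lengths (3/2, 3/2); label the merged cluster BCXY
final tree: (((B:8,C:18):18,X:3):3/2,Y:3/2)
total length: 50

B,C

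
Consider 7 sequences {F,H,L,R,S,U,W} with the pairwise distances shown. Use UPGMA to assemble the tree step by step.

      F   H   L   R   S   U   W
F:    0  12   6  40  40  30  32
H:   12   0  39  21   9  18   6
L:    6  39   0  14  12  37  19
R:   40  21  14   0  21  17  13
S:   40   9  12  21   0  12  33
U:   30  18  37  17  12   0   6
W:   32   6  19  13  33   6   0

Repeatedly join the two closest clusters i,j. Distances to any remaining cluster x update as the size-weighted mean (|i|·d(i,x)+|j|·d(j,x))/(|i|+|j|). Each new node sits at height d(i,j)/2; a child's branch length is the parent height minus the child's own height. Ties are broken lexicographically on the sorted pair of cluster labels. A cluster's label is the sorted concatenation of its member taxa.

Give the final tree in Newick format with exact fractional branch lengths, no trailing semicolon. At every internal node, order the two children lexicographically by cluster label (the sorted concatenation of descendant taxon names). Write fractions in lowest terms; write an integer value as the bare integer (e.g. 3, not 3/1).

1. join F+L (d=6) ⇒ FL; edges |F|=3, |L|=3
  updated: d(FL,H)=51/2, d(FL,R)=27, d(FL,S)=26, d(FL,U)=67/2, d(FL,W)=51/2
2. join H+W (d=6) ⇒ HW; edges |H|=3, |W|=3
  updated: d(FL,HW)=51/2, d(HW,R)=17, d(HW,S)=21, d(HW,U)=12
3. join HW+U (d=12) ⇒ HUW; edges |HW|=3, |U|=6
  updated: d(FL,HUW)=169/6, d(HUW,R)=17, d(HUW,S)=18
4. join HUW+R (d=17) ⇒ HRUW; edges |HUW|=5/2, |R|=17/2
  updated: d(FL,HRUW)=223/8, d(HRUW,S)=75/4
5. join HRUW+S (d=75/4) ⇒ HRSUW; edges |HRUW|=7/8, |S|=75/8
  updated: d(FL,HRSUW)=55/2
6. join FL+HRSUW (d=55/2) ⇒ FHLRSUW; edges |FL|=43/4, |HRSUW|=35/8
final tree: ((F:3,L:3):43/4,((((H:3,W:3):3,U:6):5/2,R:17/2):7/8,S:75/8):35/8)
total length: 459/8

((F:3,L:3):43/4,((((H:3,W:3):3,U:6):5/2,R:17/2):7/8,S:75/8):35/8)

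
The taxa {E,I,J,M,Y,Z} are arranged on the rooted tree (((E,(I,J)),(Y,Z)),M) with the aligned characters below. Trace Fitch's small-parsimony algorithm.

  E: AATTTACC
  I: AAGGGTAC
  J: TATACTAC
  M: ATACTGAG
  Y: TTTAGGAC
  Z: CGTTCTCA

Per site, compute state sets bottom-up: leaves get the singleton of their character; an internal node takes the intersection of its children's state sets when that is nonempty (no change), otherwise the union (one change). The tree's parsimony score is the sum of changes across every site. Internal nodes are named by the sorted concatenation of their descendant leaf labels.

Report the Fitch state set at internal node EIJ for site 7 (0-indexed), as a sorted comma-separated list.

C

site 0, node IJ: I={A} ∪ J={T} → {A,T} (+1)
site 0, node EIJ: E={A} ∩ IJ={A,T} → {A} (+0)
site 0, node YZ: Y={T} ∪ Z={C} → {C,T} (+1)
site 0, node EIJYZ: EIJ={A} ∪ YZ={C,T} → {A,C,T} (+1)
site 0, node EIJMYZ: EIJYZ={A,C,T} ∩ M={A} → {A} (+0)
site 1, node IJ: I={A} ∩ J={A} → {A} (+0)
site 1, node EIJ: E={A} ∩ IJ={A} → {A} (+0)
site 1, node YZ: Y={T} ∪ Z={G} → {G,T} (+1)
site 1, node EIJYZ: EIJ={A} ∪ YZ={G,T} → {A,G,T} (+1)
site 1, node EIJMYZ: EIJYZ={A,G,T} ∩ M={T} → {T} (+0)
site 2, node IJ: I={G} ∪ J={T} → {G,T} (+1)
site 2, node EIJ: E={T} ∩ IJ={G,T} → {T} (+0)
site 2, node YZ: Y={T} ∩ Z={T} → {T} (+0)
site 2, node EIJYZ: EIJ={T} ∩ YZ={T} → {T} (+0)
site 2, node EIJMYZ: EIJYZ={T} ∪ M={A} → {A,T} (+1)
site 3, node IJ: I={G} ∪ J={A} → {A,G} (+1)
site 3, node EIJ: E={T} ∪ IJ={A,G} → {A,G,T} (+1)
site 3, node YZ: Y={A} ∪ Z={T} → {A,T} (+1)
site 3, node EIJYZ: EIJ={A,G,T} ∩ YZ={A,T} → {A,T} (+0)
site 3, node EIJMYZ: EIJYZ={A,T} ∪ M={C} → {A,C,T} (+1)
site 4, node IJ: I={G} ∪ J={C} → {C,G} (+1)
site 4, node EIJ: E={T} ∪ IJ={C,G} → {C,G,T} (+1)
site 4, node YZ: Y={G} ∪ Z={C} → {C,G} (+1)
site 4, node EIJYZ: EIJ={C,G,T} ∩ YZ={C,G} → {C,G} (+0)
site 4, node EIJMYZ: EIJYZ={C,G} ∪ M={T} → {C,G,T} (+1)
site 5, node IJ: I={T} ∩ J={T} → {T} (+0)
site 5, node EIJ: E={A} ∪ IJ={T} → {A,T} (+1)
site 5, node YZ: Y={G} ∪ Z={T} → {G,T} (+1)
site 5, node EIJYZ: EIJ={A,T} ∩ YZ={G,T} → {T} (+0)
site 5, node EIJMYZ: EIJYZ={T} ∪ M={G} → {G,T} (+1)
site 6, node IJ: I={A} ∩ J={A} → {A} (+0)
site 6, node EIJ: E={C} ∪ IJ={A} → {A,C} (+1)
site 6, node YZ: Y={A} ∪ Z={C} → {A,C} (+1)
site 6, node EIJYZ: EIJ={A,C} ∩ YZ={A,C} → {A,C} (+0)
site 6, node EIJMYZ: EIJYZ={A,C} ∩ M={A} → {A} (+0)
site 7, node IJ: I={C} ∩ J={C} → {C} (+0)
site 7, node EIJ: E={C} ∩ IJ={C} → {C} (+0)
site 7, node YZ: Y={C} ∪ Z={A} → {A,C} (+1)
site 7, node EIJYZ: EIJ={C} ∩ YZ={A,C} → {C} (+0)
site 7, node EIJMYZ: EIJYZ={C} ∪ M={G} → {C,G} (+1)
per-site changes: [3, 2, 2, 4, 4, 3, 2, 2]; total = 22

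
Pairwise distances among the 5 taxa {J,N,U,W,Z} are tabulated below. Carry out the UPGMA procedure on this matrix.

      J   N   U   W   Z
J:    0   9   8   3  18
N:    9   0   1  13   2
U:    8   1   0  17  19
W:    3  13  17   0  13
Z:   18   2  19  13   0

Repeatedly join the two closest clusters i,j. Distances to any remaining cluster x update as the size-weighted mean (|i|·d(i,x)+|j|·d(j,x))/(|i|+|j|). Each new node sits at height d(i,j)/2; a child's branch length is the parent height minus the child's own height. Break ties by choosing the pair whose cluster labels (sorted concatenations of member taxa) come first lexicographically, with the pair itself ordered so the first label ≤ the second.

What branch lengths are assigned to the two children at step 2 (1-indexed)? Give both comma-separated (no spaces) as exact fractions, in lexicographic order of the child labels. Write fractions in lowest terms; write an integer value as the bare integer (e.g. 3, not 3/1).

step 1: merge (N,U) at d=1; branch lengths N→1/2, U→1/2; new cluster NU
  updated: d(J,NU)=17/2, d(NU,W)=15, d(NU,Z)=21/2
step 2: merge (J,W) at d=3; branch lengths J→3/2, W→3/2; new cluster JW
  updated: d(JW,NU)=47/4, d(JW,Z)=31/2
step 3: merge (NU,Z) at d=21/2; branch lengths NU→19/4, Z→21/4; new cluster NUZ
  updated: d(JW,NUZ)=13
step 4: merge (JW,NUZ) at d=13; branch lengths JW→5, NUZ→5/4; new cluster JNUWZ
final tree: ((J:3/2,W:3/2):5,((N:1/2,U:1/2):19/4,Z:21/4):5/4)
total length: 81/4

3/2,3/2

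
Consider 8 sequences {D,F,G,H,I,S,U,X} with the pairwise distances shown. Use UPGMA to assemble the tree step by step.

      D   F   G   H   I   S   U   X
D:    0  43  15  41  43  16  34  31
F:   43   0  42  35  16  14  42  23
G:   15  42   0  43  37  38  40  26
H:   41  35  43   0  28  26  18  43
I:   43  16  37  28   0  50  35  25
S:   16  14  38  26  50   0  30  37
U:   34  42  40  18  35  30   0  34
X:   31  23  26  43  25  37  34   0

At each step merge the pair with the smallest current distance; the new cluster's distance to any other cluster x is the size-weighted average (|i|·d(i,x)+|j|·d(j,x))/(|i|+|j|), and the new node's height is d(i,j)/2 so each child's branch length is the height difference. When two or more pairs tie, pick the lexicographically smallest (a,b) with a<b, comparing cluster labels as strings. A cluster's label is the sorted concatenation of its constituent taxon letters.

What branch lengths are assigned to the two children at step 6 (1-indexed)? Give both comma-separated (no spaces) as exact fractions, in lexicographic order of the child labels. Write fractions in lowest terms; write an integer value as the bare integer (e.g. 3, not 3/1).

step 1: merge (F,S) at d=14; branch lengths F→7, S→7; new cluster FS
  updated: d(D,FS)=59/2, d(FS,G)=40, d(FS,H)=61/2, d(FS,I)=33, d(FS,U)=36, d(FS,X)=30
step 2: merge (D,G) at d=15; branch lengths D→15/2, G→15/2; new cluster DG
  updated: d(DG,FS)=139/4, d(DG,H)=42, d(DG,I)=40, d(DG,U)=37, d(DG,X)=57/2
step 3: merge (H,U) at d=18; branch lengths H→9, U→9; new cluster HU
  updated: d(DG,HU)=79/2, d(FS,HU)=133/4, d(HU,I)=63/2, d(HU,X)=77/2
step 4: merge (I,X) at d=25; branch lengths I→25/2, X→25/2; new cluster IX
  updated: d(DG,IX)=137/4, d(FS,IX)=63/2, d(HU,IX)=35
step 5: merge (FS,IX) at d=63/2; branch lengths FS→35/4, IX→13/4; new cluster FISX
  updated: d(DG,FISX)=69/2, d(FISX,HU)=273/8
step 6: merge (FISX,HU) at d=273/8; branch lengths FISX→21/16, HU→129/16; new cluster FHISUX
  updated: d(DG,FHISUX)=217/6
step 7: merge (DG,FHISUX) at d=217/6; branch lengths DG→127/12, FHISUX→49/48; new cluster DFGHISUX
final tree: ((D:15/2,G:15/2):127/12,(((F:7,S:7):35/4,(I:25/2,X:25/2):13/4):21/16,(H:9,U:9):129/16):49/48)
total length: 5039/48

21/16,129/16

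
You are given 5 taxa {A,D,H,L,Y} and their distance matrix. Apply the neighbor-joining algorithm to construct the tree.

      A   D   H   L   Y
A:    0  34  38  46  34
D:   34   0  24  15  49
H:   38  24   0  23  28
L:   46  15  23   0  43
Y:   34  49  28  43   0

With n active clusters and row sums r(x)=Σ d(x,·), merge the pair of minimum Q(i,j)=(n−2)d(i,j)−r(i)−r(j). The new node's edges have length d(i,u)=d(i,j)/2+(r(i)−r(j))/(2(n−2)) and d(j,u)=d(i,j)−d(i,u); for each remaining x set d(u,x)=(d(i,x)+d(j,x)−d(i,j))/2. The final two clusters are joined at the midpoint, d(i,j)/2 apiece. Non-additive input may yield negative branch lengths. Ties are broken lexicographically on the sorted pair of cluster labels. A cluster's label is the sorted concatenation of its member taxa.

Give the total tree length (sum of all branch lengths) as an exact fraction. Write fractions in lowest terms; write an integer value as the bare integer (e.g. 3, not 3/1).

step 1: merge (A,Y) at d=34, Q=-204; branch lengths A→50/3, Y→52/3; new cluster AY
  updated: d(AY,D)=49/2, d(AY,H)=16, d(AY,L)=55/2
step 2: merge (AY,H) at d=16, Q=-99; branch lengths AY→37/4, H→27/4; new cluster AHY
  updated: d(AHY,D)=65/4, d(AHY,L)=69/4
step 3: merge (AHY,D) at d=65/4, Q=-97/2; branch lengths AHY→37/4, D→7; new cluster ADHY
  updated: d(ADHY,L)=8
step 4: merge (ADHY,L) at d=8; branch lengths ADHY→4, L→4; new cluster ADHLY
final tree: ((((A:50/3,Y:52/3):37/4,H:27/4):37/4,D:7):4,L:4)
total length: 297/4

297/4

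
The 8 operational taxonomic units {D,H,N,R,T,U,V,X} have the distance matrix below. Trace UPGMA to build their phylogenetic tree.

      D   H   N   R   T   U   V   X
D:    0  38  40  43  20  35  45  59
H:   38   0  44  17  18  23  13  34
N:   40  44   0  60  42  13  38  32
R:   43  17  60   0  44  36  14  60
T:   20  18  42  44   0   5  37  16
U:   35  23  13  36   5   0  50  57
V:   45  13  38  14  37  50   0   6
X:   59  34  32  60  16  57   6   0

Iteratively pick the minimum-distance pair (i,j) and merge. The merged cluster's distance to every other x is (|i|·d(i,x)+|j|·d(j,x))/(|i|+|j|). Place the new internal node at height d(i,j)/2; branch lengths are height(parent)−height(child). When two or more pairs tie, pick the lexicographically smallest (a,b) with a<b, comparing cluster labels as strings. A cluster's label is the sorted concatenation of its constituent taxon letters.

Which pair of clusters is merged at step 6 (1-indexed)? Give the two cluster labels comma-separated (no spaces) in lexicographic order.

iteration 1: select T,U (d=5); attach at lengths (5/2, 5/2); label the merged cluster TU
  updated: d(D,TU)=55/2, d(H,TU)=41/2, d(N,TU)=55/2, d(R,TU)=40, d(TU,V)=87/2, d(TU,X)=73/2
iteration 2: select V,X (d=6); attach at lengths (3, 3); label the merged cluster VX
  updated: d(D,VX)=52, d(H,VX)=47/2, d(N,VX)=35, d(R,VX)=37, d(TU,VX)=40
iteration 3: select H,R (d=17); attach at lengths (17/2, 17/2); label the merged cluster HR
  updated: d(D,HR)=81/2, d(HR,N)=52, d(HR,TU)=121/4, d(HR,VX)=121/4
iteration 4: select D,TU (d=55/2); attach at lengths (55/4, 45/4); label the merged cluster DTU
  updated: d(DTU,HR)=101/3, d(DTU,N)=95/3, d(DTU,VX)=44
iteration 5: select HR,VX (d=121/4); attach at lengths (53/8, 97/8); label the merged cluster HRVX
  updated: d(DTU,HRVX)=233/6, d(HRVX,N)=87/2
iteration 6: select DTU,N (d=95/3); attach at lengths (25/12, 95/6); label the merged cluster DNTU
  updated: d(DNTU,HRVX)=40
iteration 7: select DNTU,HRVX (d=40); attach at lengths (25/6, 39/8); label the merged cluster DHNRTUVX
final tree: (((D:55/4,(T:5/2,U:5/2):45/4):25/12,N:95/6):25/6,((H:17/2,R:17/2):53/8,(V:3,X:3):97/8):39/8)
total length: 2369/24

DTU,N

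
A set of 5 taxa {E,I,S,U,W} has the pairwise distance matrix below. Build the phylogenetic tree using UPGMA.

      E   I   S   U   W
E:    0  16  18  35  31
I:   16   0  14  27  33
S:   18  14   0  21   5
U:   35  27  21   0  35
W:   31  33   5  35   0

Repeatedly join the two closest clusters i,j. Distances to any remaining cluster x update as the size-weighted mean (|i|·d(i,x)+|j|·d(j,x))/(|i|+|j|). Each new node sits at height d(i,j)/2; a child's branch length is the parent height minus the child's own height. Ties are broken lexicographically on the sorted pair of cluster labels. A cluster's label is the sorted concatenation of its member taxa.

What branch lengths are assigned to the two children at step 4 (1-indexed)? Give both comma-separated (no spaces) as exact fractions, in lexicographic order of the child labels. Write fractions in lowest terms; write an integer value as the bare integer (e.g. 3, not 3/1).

11/4,59/4

step 1: merge (S,W) at d=5; branch lengths S→5/2, W→5/2; new cluster SW
  updated: d(E,SW)=49/2, d(I,SW)=47/2, d(SW,U)=28
step 2: merge (E,I) at d=16; branch lengths E→8, I→8; new cluster EI
  updated: d(EI,SW)=24, d(EI,U)=31
step 3: merge (EI,SW) at d=24; branch lengths EI→4, SW→19/2; new cluster EISW
  updated: d(EISW,U)=59/2
step 4: merge (EISW,U) at d=59/2; branch lengths EISW→11/4, U→59/4; new cluster EISUW
final tree: (((E:8,I:8):4,(S:5/2,W:5/2):19/2):11/4,U:59/4)
total length: 52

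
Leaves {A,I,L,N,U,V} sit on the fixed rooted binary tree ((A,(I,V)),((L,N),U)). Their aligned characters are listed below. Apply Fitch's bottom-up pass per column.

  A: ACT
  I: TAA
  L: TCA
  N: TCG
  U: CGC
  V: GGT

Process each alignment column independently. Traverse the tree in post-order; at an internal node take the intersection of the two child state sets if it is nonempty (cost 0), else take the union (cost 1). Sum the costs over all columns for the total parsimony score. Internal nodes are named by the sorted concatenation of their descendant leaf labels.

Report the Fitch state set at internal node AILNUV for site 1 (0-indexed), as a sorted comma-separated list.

IV@0: {T} ∪ {G} = {G,T} (union, +1)
AIV@0: {A} ∪ {G,T} = {A,G,T} (union, +1)
LN@0: {T} ∩ {T} = {T} (intersection, +0)
LNU@0: {T} ∪ {C} = {C,T} (union, +1)
AILNUV@0: {A,G,T} ∩ {C,T} = {T} (intersection, +0)
IV@1: {A} ∪ {G} = {A,G} (union, +1)
AIV@1: {C} ∪ {A,G} = {A,C,G} (union, +1)
LN@1: {C} ∩ {C} = {C} (intersection, +0)
LNU@1: {C} ∪ {G} = {C,G} (union, +1)
AILNUV@1: {A,C,G} ∩ {C,G} = {C,G} (intersection, +0)
IV@2: {A} ∪ {T} = {A,T} (union, +1)
AIV@2: {T} ∩ {A,T} = {T} (intersection, +0)
LN@2: {A} ∪ {G} = {A,G} (union, +1)
LNU@2: {A,G} ∪ {C} = {A,C,G} (union, +1)
AILNUV@2: {T} ∪ {A,C,G} = {A,C,G,T} (union, +1)
per-site changes: [3, 3, 4]; total = 10

C,G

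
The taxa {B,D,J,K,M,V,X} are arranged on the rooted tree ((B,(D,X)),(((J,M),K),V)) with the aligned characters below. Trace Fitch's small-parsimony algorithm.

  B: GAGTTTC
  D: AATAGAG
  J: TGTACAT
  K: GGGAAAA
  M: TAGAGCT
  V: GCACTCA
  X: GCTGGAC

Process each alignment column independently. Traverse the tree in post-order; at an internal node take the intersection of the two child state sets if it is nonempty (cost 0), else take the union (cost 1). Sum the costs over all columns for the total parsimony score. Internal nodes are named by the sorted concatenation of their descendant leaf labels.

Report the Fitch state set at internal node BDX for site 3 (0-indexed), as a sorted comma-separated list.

A,G,T

DX@0: {A} ∪ {G} = {A,G} (union, +1)
BDX@0: {G} ∩ {A,G} = {G} (intersection, +0)
JM@0: {T} ∩ {T} = {T} (intersection, +0)
JKM@0: {T} ∪ {G} = {G,T} (union, +1)
JKMV@0: {G,T} ∩ {G} = {G} (intersection, +0)
BDJKMVX@0: {G} ∩ {G} = {G} (intersection, +0)
DX@1: {A} ∪ {C} = {A,C} (union, +1)
BDX@1: {A} ∩ {A,C} = {A} (intersection, +0)
JM@1: {G} ∪ {A} = {A,G} (union, +1)
JKM@1: {A,G} ∩ {G} = {G} (intersection, +0)
JKMV@1: {G} ∪ {C} = {C,G} (union, +1)
BDJKMVX@1: {A} ∪ {C,G} = {A,C,G} (union, +1)
DX@2: {T} ∩ {T} = {T} (intersection, +0)
BDX@2: {G} ∪ {T} = {G,T} (union, +1)
JM@2: {T} ∪ {G} = {G,T} (union, +1)
JKM@2: {G,T} ∩ {G} = {G} (intersection, +0)
JKMV@2: {G} ∪ {A} = {A,G} (union, +1)
BDJKMVX@2: {G,T} ∩ {A,G} = {G} (intersection, +0)
DX@3: {A} ∪ {G} = {A,G} (union, +1)
BDX@3: {T} ∪ {A,G} = {A,G,T} (union, +1)
JM@3: {A} ∩ {A} = {A} (intersection, +0)
JKM@3: {A} ∩ {A} = {A} (intersection, +0)
JKMV@3: {A} ∪ {C} = {A,C} (union, +1)
BDJKMVX@3: {A,G,T} ∩ {A,C} = {A} (intersection, +0)
DX@4: {G} ∩ {G} = {G} (intersection, +0)
BDX@4: {T} ∪ {G} = {G,T} (union, +1)
JM@4: {C} ∪ {G} = {C,G} (union, +1)
JKM@4: {C,G} ∪ {A} = {A,C,G} (union, +1)
JKMV@4: {A,C,G} ∪ {T} = {A,C,G,T} (union, +1)
BDJKMVX@4: {G,T} ∩ {A,C,G,T} = {G,T} (intersection, +0)
DX@5: {A} ∩ {A} = {A} (intersection, +0)
BDX@5: {T} ∪ {A} = {A,T} (union, +1)
JM@5: {A} ∪ {C} = {A,C} (union, +1)
JKM@5: {A,C} ∩ {A} = {A} (intersection, +0)
JKMV@5: {A} ∪ {C} = {A,C} (union, +1)
BDJKMVX@5: {A,T} ∩ {A,C} = {A} (intersection, +0)
DX@6: {G} ∪ {C} = {C,G} (union, +1)
BDX@6: {C} ∩ {C,G} = {C} (intersection, +0)
JM@6: {T} ∩ {T} = {T} (intersection, +0)
JKM@6: {T} ∪ {A} = {A,T} (union, +1)
JKMV@6: {A,T} ∩ {A} = {A} (intersection, +0)
BDJKMVX@6: {C} ∪ {A} = {A,C} (union, +1)
per-site changes: [2, 4, 3, 3, 4, 3, 3]; total = 22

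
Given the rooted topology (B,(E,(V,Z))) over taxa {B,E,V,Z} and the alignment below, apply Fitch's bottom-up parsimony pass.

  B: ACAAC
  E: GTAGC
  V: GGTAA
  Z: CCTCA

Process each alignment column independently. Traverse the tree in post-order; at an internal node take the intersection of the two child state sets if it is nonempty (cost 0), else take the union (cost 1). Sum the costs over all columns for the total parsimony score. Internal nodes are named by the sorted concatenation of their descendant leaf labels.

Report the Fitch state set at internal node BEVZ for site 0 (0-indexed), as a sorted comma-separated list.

A,G

VZ@0: {G} ∪ {C} = {C,G} (union, +1)
EVZ@0: {G} ∩ {C,G} = {G} (intersection, +0)
BEVZ@0: {A} ∪ {G} = {A,G} (union, +1)
VZ@1: {G} ∪ {C} = {C,G} (union, +1)
EVZ@1: {T} ∪ {C,G} = {C,G,T} (union, +1)
BEVZ@1: {C} ∩ {C,G,T} = {C} (intersection, +0)
VZ@2: {T} ∩ {T} = {T} (intersection, +0)
EVZ@2: {A} ∪ {T} = {A,T} (union, +1)
BEVZ@2: {A} ∩ {A,T} = {A} (intersection, +0)
VZ@3: {A} ∪ {C} = {A,C} (union, +1)
EVZ@3: {G} ∪ {A,C} = {A,C,G} (union, +1)
BEVZ@3: {A} ∩ {A,C,G} = {A} (intersection, +0)
VZ@4: {A} ∩ {A} = {A} (intersection, +0)
EVZ@4: {C} ∪ {A} = {A,C} (union, +1)
BEVZ@4: {C} ∩ {A,C} = {C} (intersection, +0)
per-site changes: [2, 2, 1, 2, 1]; total = 8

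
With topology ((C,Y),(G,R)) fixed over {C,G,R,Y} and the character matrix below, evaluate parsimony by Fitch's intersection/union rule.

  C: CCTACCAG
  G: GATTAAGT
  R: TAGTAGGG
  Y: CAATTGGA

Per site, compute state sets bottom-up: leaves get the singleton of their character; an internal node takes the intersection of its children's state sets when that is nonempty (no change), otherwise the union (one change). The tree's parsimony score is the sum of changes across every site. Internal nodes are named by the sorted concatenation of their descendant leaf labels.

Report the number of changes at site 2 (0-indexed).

2

[col 0] CY: children C:{C}, Y:{C} ∩→ {C}; cost 0
[col 0] GR: children G:{G}, R:{T} ∪→ {G,T}; cost 1
[col 0] CGRY: children CY:{C}, GR:{G,T} ∪→ {C,G,T}; cost 1
[col 1] CY: children C:{C}, Y:{A} ∪→ {A,C}; cost 1
[col 1] GR: children G:{A}, R:{A} ∩→ {A}; cost 0
[col 1] CGRY: children CY:{A,C}, GR:{A} ∩→ {A}; cost 0
[col 2] CY: children C:{T}, Y:{A} ∪→ {A,T}; cost 1
[col 2] GR: children G:{T}, R:{G} ∪→ {G,T}; cost 1
[col 2] CGRY: children CY:{A,T}, GR:{G,T} ∩→ {T}; cost 0
[col 3] CY: children C:{A}, Y:{T} ∪→ {A,T}; cost 1
[col 3] GR: children G:{T}, R:{T} ∩→ {T}; cost 0
[col 3] CGRY: children CY:{A,T}, GR:{T} ∩→ {T}; cost 0
[col 4] CY: children C:{C}, Y:{T} ∪→ {C,T}; cost 1
[col 4] GR: children G:{A}, R:{A} ∩→ {A}; cost 0
[col 4] CGRY: children CY:{C,T}, GR:{A} ∪→ {A,C,T}; cost 1
[col 5] CY: children C:{C}, Y:{G} ∪→ {C,G}; cost 1
[col 5] GR: children G:{A}, R:{G} ∪→ {A,G}; cost 1
[col 5] CGRY: children CY:{C,G}, GR:{A,G} ∩→ {G}; cost 0
[col 6] CY: children C:{A}, Y:{G} ∪→ {A,G}; cost 1
[col 6] GR: children G:{G}, R:{G} ∩→ {G}; cost 0
[col 6] CGRY: children CY:{A,G}, GR:{G} ∩→ {G}; cost 0
[col 7] CY: children C:{G}, Y:{A} ∪→ {A,G}; cost 1
[col 7] GR: children G:{T}, R:{G} ∪→ {G,T}; cost 1
[col 7] CGRY: children CY:{A,G}, GR:{G,T} ∩→ {G}; cost 0
per-site changes: [2, 1, 2, 1, 2, 2, 1, 2]; total = 13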